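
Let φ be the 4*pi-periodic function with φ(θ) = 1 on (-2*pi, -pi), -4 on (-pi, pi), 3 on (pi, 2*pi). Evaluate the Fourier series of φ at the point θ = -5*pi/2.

θ = -5*pi/2 differs from θ = 3*pi/2 by -1 full period(s), and the series is 4*pi-periodic.
φ is continuous at θ = 3*pi/2 with value 3, so the series converges to 3 there.

3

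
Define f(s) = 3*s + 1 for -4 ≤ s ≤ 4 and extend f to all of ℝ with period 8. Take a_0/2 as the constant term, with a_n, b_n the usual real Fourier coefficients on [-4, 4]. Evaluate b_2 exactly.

b_2 = 1/4 ∫_{-4}^{4} f(s) sin(pi*s/2) ds.
Integrating by parts (boundary term plus one more integral), an antiderivative of (3*s + 1) sin(pi*s/2) is -6*s*cos(pi*s/2)/pi + 12*sin(pi*s/2)/pi**2 - 2*cos(pi*s/2)/pi; evaluating from -4 to 4: ∫_{-4}^{4} (3*s + 1) sin(pi*s/2) ds = (-26/pi) - (22/pi) = -48/pi.
Hence b_2 = (1/4)·(-48/pi) = -12/pi.

-12/pi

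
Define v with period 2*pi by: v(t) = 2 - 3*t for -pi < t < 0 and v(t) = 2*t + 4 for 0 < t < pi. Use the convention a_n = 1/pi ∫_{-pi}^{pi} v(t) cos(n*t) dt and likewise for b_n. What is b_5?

(4 - pi)/(5*pi)

b_5 = 1/pi ∫_{-pi}^{pi} v(t) sin(5*t) dt.
Split the integral at the breakpoints.
Integrating by parts (boundary term plus one more integral), an antiderivative of (2 - 3*t) sin(5*t) is 3*t*cos(5*t)/5 - 3*sin(5*t)/25 - 2*cos(5*t)/5; evaluating from -pi to 0: ∫_{-pi}^{0} (2 - 3*t) sin(5*t) dt = (-2/5) - (2/5 + 3*pi/5) = -3*pi/5 - 4/5.
Integrating by parts (boundary term plus one more integral), an antiderivative of (2*t + 4) sin(5*t) is -2*t*cos(5*t)/5 + 2*sin(5*t)/25 - 4*cos(5*t)/5; evaluating from 0 to pi: ∫_{0}^{pi} (2*t + 4) sin(5*t) dt = (4/5 + 2*pi/5) - (-4/5) = 2*pi/5 + 8/5.
Summing the pieces and multiplying by (1/pi) gives b_5 = (4 - pi)/(5*pi).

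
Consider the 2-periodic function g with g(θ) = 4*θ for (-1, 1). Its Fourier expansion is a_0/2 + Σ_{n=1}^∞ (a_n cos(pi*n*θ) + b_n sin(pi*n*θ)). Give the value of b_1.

b_1 = ∫_{-1}^{1} g(θ) sin(pi*θ) dθ.
g is odd and sin(pi*θ) is odd, so the integrand is even and b_1 = 2 ∫_0^{1} g(θ) sin(pi*θ) dθ.
Integrating by parts (boundary term plus one more integral), an antiderivative of (4*θ) sin(pi*θ) is -4*θ*cos(pi*θ)/pi + 4*sin(pi*θ)/pi**2; evaluating from 0 to 1: ∫_{0}^{1} (4*θ) sin(pi*θ) dθ = (4/pi) - (0) = 4/pi.
Hence b_1 = 2·(4/pi) = 8/pi.

8/pi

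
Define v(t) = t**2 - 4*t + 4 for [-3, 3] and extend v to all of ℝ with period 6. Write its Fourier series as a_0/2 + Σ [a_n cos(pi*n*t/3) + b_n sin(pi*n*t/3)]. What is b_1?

-24/pi

b_1 = 1/3 ∫_{-3}^{3} v(t) sin(pi*t/3) dt.
Integrating by parts twice (tabular method), an antiderivative of (t**2 - 4*t + 4) sin(pi*t/3) is -3*t**2*cos(pi*t/3)/pi + 18*t*sin(pi*t/3)/pi**2 + 12*t*cos(pi*t/3)/pi - 36*sin(pi*t/3)/pi**2 - 12*cos(pi*t/3)/pi + 54*cos(pi*t/3)/pi**3; evaluating from -3 to 3: ∫_{-3}^{3} (t**2 - 4*t + 4) sin(pi*t/3) dt = (-54/pi**3 + 3/pi) - (-54/pi**3 + 75/pi) = -72/pi.
Hence b_1 = (1/3)·(-72/pi) = -24/pi.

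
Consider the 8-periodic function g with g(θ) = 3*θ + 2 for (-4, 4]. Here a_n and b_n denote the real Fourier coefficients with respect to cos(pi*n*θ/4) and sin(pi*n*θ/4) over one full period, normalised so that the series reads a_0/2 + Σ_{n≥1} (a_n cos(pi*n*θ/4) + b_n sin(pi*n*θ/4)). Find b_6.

-4/pi

b_6 = 1/4 ∫_{-4}^{4} g(θ) sin(3*pi*θ/2) dθ.
Integrating by parts (boundary term plus one more integral), an antiderivative of (3*θ + 2) sin(3*pi*θ/2) is -2*θ*cos(3*pi*θ/2)/pi + 4*sin(3*pi*θ/2)/(3*pi**2) - 4*cos(3*pi*θ/2)/(3*pi); evaluating from -4 to 4: ∫_{-4}^{4} (3*θ + 2) sin(3*pi*θ/2) dθ = (-28/(3*pi)) - (20/(3*pi)) = -16/pi.
Hence b_6 = (1/4)·(-16/pi) = -4/pi.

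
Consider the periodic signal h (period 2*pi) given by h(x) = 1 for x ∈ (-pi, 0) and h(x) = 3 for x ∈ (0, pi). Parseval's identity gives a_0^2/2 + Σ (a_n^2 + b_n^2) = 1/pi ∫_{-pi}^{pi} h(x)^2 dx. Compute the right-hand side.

10

1/pi ∫_{-pi}^{pi} h(x)^2 dx = 1/pi · (10*pi) = 10.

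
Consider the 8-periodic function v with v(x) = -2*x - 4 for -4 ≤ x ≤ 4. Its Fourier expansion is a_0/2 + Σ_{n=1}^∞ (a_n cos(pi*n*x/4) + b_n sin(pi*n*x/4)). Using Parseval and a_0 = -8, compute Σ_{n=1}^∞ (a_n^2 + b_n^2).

128/3

Parseval: a_0^2/2 + Σ_{n≥1} (a_n^2+b_n^2) = 1/4 ∫_{-4}^{4} v(x)^2 dx = 224/3.
Subtract a_0^2/2 = 32: Σ (a_n^2+b_n^2) = 128/3.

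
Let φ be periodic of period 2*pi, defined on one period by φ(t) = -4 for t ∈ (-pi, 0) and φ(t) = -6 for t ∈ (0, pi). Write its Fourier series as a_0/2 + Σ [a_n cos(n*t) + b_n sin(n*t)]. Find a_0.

a_0 = 1/pi ∫_{-pi}^{pi} φ(t) dt = 1/pi · (-10*pi) = -10.

-10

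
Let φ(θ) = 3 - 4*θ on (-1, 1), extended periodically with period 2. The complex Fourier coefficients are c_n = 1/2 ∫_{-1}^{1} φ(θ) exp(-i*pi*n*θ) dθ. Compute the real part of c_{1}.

Since φ is real-valued, Re(c_{1}) = 1/2 ∫_{-1}^{1} φ(θ) cos(pi*θ) dθ = a_{1}/2.
Integrating by parts (boundary term plus one more integral), an antiderivative of (3 - 4*θ) cos(pi*θ) is -4*θ*sin(pi*θ)/pi + 3*sin(pi*θ)/pi - 4*cos(pi*θ)/pi**2; evaluating from -1 to 1: ∫_{-1}^{1} (3 - 4*θ) cos(pi*θ) dθ = (4/pi**2) - (4/pi**2) = 0.
Hence Re(c_{1}) = (1/2)·(0) = 0.

0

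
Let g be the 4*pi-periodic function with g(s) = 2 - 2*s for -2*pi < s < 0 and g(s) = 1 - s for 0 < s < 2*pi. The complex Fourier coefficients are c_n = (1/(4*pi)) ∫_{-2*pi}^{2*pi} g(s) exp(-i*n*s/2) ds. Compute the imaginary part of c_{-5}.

Since g is real-valued, Im(c_{-5}) = -(1/(4*pi)) ∫_{-2*pi}^{2*pi} g(s) sin(-5*s/2) ds = b_{5}/2.
Split the integral at the breakpoints.
Integrating by parts (boundary term plus one more integral), an antiderivative of (2 - 2*s) sin(-5*s/2) is -4*s*cos(5*s/2)/5 + 8*sin(5*s/2)/25 + 4*cos(5*s/2)/5; evaluating from -2*pi to 0: ∫_{-2*pi}^{0} (2 - 2*s) sin(-5*s/2) ds = (4/5) - (-8*pi/5 - 4/5) = 8/5 + 8*pi/5.
Integrating by parts (boundary term plus one more integral), an antiderivative of (1 - s) sin(-5*s/2) is -2*s*cos(5*s/2)/5 + 4*sin(5*s/2)/25 + 2*cos(5*s/2)/5; evaluating from 0 to 2*pi: ∫_{0}^{2*pi} (1 - s) sin(-5*s/2) ds = (-2/5 + 4*pi/5) - (2/5) = -4/5 + 4*pi/5.
So ∫_{-2*pi}^{2*pi} g(s) sin(-5*s/2) ds = 4/5 + 12*pi/5.
Hence Im(c_{-5}) = (-1/(4*pi))·(4/5 + 12*pi/5) = (-3*pi - 1)/(5*pi).

(-3*pi - 1)/(5*pi)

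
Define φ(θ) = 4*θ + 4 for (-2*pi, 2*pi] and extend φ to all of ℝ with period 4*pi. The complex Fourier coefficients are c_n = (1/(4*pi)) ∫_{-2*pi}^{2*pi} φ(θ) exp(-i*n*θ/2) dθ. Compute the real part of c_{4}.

0

Since φ is real-valued, Re(c_{4}) = (1/(4*pi)) ∫_{-2*pi}^{2*pi} φ(θ) cos(2*θ) dθ = a_{4}/2.
Integrating by parts (boundary term plus one more integral), an antiderivative of (4*θ + 4) cos(2*θ) is 2*θ*sin(2*θ) + 2*sin(2*θ) + cos(2*θ); evaluating from -2*pi to 2*pi: ∫_{-2*pi}^{2*pi} (4*θ + 4) cos(2*θ) dθ = (1) - (1) = 0.
Hence Re(c_{4}) = (1/(4*pi))·(0) = 0.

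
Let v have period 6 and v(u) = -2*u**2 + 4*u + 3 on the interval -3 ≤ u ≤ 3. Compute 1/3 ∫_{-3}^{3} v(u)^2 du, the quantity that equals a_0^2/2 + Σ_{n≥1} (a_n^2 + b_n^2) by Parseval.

858/5

1/3 ∫_{-3}^{3} v(u)^2 du = 1/3 · (2574/5) = 858/5.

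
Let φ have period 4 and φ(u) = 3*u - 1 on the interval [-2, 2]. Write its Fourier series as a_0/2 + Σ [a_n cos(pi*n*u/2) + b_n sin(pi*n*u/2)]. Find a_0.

-2

a_0 = 1/2 ∫_{-2}^{2} φ(u) du = 1/2 · (-4) = -2.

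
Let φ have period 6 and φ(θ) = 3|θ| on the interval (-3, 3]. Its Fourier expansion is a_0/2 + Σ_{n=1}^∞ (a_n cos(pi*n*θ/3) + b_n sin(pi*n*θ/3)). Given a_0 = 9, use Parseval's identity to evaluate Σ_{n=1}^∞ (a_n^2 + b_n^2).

Parseval: a_0^2/2 + Σ_{n≥1} (a_n^2+b_n^2) = 1/3 ∫_{-3}^{3} φ(θ)^2 dθ = 54.
Subtract a_0^2/2 = 81/2: Σ (a_n^2+b_n^2) = 27/2.

27/2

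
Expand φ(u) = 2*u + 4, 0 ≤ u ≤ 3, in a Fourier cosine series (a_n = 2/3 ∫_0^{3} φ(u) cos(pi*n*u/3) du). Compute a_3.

-8/(3*pi**2)

a_3 = 2/3 ∫_0^{3} (2*u + 4) cos(pi*u) du.
Integrating by parts (boundary term plus one more integral), an antiderivative of (2*u + 4) cos(pi*u) is 2*u*sin(pi*u)/pi + 4*sin(pi*u)/pi + 2*cos(pi*u)/pi**2; evaluating from 0 to 3: ∫_{0}^{3} (2*u + 4) cos(pi*u) du = (-2/pi**2) - (2/pi**2) = -4/pi**2.
Hence a_3 = (2/3)·(-4/pi**2) = -8/(3*pi**2).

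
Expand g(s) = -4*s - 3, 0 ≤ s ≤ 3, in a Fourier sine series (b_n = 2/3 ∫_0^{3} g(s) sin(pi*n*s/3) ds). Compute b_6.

b_6 = 2/3 ∫_0^{3} (-4*s - 3) sin(2*pi*s) ds.
Integrating by parts (boundary term plus one more integral), an antiderivative of (-4*s - 3) sin(2*pi*s) is 2*s*cos(2*pi*s)/pi - sin(2*pi*s)/pi**2 + 3*cos(2*pi*s)/(2*pi); evaluating from 0 to 3: ∫_{0}^{3} (-4*s - 3) sin(2*pi*s) ds = (15/(2*pi)) - (3/(2*pi)) = 6/pi.
Hence b_6 = (2/3)·(6/pi) = 4/pi.

4/pi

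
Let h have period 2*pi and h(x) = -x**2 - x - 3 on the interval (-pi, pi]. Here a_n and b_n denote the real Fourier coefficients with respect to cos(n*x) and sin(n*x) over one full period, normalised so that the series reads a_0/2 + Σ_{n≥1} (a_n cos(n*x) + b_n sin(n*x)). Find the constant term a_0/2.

a_0 = 1/pi ∫_{-pi}^{pi} h(x) dx = 1/pi · (-2*pi*(9 + pi**2)/3) = -2*pi**2/3 - 6.
So the constant term a_0/2 = -pi**2/3 - 3.

-pi**2/3 - 3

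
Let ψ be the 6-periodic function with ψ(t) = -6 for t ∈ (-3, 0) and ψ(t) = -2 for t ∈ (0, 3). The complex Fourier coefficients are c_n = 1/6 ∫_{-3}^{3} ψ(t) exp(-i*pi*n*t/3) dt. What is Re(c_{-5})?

Since ψ is real-valued, Re(c_{-5}) = 1/6 ∫_{-3}^{3} ψ(t) cos(-5*pi*t/3) dt = a_{5}/2.
Split the integral at the breakpoints.
Directly, an antiderivative of (-6) cos(-5*pi*t/3) is -18*sin(5*pi*t/3)/(5*pi); evaluating from -3 to 0: ∫_{-3}^{0} (-6) cos(-5*pi*t/3) dt = (0) - (0) = 0.
Directly, an antiderivative of (-2) cos(-5*pi*t/3) is -6*sin(5*pi*t/3)/(5*pi); evaluating from 0 to 3: ∫_{0}^{3} (-2) cos(-5*pi*t/3) dt = (0) - (0) = 0.
So ∫_{-3}^{3} ψ(t) cos(-5*pi*t/3) dt = 0.
Hence Re(c_{-5}) = (1/6)·(0) = 0.

0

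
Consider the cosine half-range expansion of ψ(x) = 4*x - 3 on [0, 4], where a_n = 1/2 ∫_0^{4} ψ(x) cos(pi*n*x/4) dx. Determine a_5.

a_5 = 1/2 ∫_0^{4} (4*x - 3) cos(5*pi*x/4) dx.
Integrating by parts (boundary term plus one more integral), an antiderivative of (4*x - 3) cos(5*pi*x/4) is 16*x*sin(5*pi*x/4)/(5*pi) - 12*sin(5*pi*x/4)/(5*pi) + 64*cos(5*pi*x/4)/(25*pi**2); evaluating from 0 to 4: ∫_{0}^{4} (4*x - 3) cos(5*pi*x/4) dx = (-64/(25*pi**2)) - (64/(25*pi**2)) = -128/(25*pi**2).
Hence a_5 = (1/2)·(-128/(25*pi**2)) = -64/(25*pi**2).

-64/(25*pi**2)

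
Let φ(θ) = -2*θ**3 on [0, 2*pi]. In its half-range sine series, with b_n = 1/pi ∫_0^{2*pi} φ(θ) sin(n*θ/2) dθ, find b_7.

b_7 = 1/pi ∫_0^{2*pi} (-2*θ**3) sin(7*θ/2) dθ.
Integrating by parts three times (tabular method), an antiderivative of (-2*θ**3) sin(7*θ/2) is 4*θ**3*cos(7*θ/2)/7 - 24*θ**2*sin(7*θ/2)/49 - 96*θ*cos(7*θ/2)/343 + 192*sin(7*θ/2)/2401; evaluating from 0 to 2*pi: ∫_{0}^{2*pi} (-2*θ**3) sin(7*θ/2) dθ = (32*pi*(6 - 49*pi**2)/343) - (0) = 32*pi*(6 - 49*pi**2)/343.
Hence b_7 = (1/pi)·(32*pi*(6 - 49*pi**2)/343) = 192/343 - 32*pi**2/7.

192/343 - 32*pi**2/7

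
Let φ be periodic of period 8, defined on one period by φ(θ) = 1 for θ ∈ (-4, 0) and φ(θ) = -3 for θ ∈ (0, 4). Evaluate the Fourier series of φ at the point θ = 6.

1

θ = 6 differs from θ = -2 by 1 full period(s), and the series is 8-periodic.
φ is continuous at θ = -2 with value 1, so the series converges to 1 there.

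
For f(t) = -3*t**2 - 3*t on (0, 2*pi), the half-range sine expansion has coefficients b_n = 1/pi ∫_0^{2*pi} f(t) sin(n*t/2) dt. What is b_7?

b_7 = 1/pi ∫_0^{2*pi} (-3*t**2 - 3*t) sin(7*t/2) dt.
Integrating by parts twice (tabular method), an antiderivative of (-3*t**2 - 3*t) sin(7*t/2) is 6*t**2*cos(7*t/2)/7 - 24*t*sin(7*t/2)/49 + 6*t*cos(7*t/2)/7 - 12*sin(7*t/2)/49 - 48*cos(7*t/2)/343; evaluating from 0 to 2*pi: ∫_{0}^{2*pi} (-3*t**2 - 3*t) sin(7*t/2) dt = (-24*pi**2/7 - 12*pi/7 + 48/343) - (-48/343) = -24*pi**2/7 - 12*pi/7 + 96/343.
Hence b_7 = (1/pi)·(-24*pi**2/7 - 12*pi/7 + 96/343) = 12*(-98*pi**2 - 49*pi + 8)/(343*pi).

12*(-98*pi**2 - 49*pi + 8)/(343*pi)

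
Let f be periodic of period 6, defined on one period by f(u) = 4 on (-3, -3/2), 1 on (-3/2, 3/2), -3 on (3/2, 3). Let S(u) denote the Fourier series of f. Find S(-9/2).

u = -9/2 differs from u = 3/2 by -1 full period(s), and the series is 6-periodic.
At u = 3/2 the one-sided limits are f(3/2^-) = 1 and f(3/2^+) = -3.
By Dirichlet's theorem the series converges to their average, [(1) + (-3)]/2 = -1.

-1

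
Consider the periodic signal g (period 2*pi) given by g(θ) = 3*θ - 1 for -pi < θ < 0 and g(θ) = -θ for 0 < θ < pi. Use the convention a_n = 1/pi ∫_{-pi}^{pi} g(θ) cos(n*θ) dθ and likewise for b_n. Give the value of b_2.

-1

b_2 = 1/pi ∫_{-pi}^{pi} g(θ) sin(2*θ) dθ.
Split the integral at the breakpoints.
Integrating by parts (boundary term plus one more integral), an antiderivative of (3*θ - 1) sin(2*θ) is -3*θ*cos(2*θ)/2 + 3*sin(2*θ)/4 + cos(2*θ)/2; evaluating from -pi to 0: ∫_{-pi}^{0} (3*θ - 1) sin(2*θ) dθ = (1/2) - (1/2 + 3*pi/2) = -3*pi/2.
Integrating by parts (boundary term plus one more integral), an antiderivative of (-θ) sin(2*θ) is θ*cos(2*θ)/2 - sin(2*θ)/4; evaluating from 0 to pi: ∫_{0}^{pi} (-θ) sin(2*θ) dθ = (pi/2) - (0) = pi/2.
Summing the pieces and multiplying by (1/pi) gives b_2 = -1.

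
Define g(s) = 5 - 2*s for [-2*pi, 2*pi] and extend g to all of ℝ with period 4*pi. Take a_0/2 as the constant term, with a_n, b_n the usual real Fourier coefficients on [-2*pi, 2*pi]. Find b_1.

b_1 = (1/(2*pi)) ∫_{-2*pi}^{2*pi} g(s) sin(s/2) ds.
Integrating by parts (boundary term plus one more integral), an antiderivative of (5 - 2*s) sin(s/2) is 4*s*cos(s/2) - 8*sin(s/2) - 10*cos(s/2); evaluating from -2*pi to 2*pi: ∫_{-2*pi}^{2*pi} (5 - 2*s) sin(s/2) ds = (10 - 8*pi) - (10 + 8*pi) = -16*pi.
Hence b_1 = (1/(2*pi))·(-16*pi) = -8.

-8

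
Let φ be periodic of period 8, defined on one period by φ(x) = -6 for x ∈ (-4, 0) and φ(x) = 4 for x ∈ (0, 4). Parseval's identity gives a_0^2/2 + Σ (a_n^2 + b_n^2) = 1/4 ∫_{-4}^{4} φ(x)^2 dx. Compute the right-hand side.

1/4 ∫_{-4}^{4} φ(x)^2 dx = 1/4 · (208) = 52.

52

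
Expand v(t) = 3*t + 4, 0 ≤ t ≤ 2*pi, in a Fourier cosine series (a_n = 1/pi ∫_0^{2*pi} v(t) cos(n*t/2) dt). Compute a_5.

a_5 = 1/pi ∫_0^{2*pi} (3*t + 4) cos(5*t/2) dt.
Integrating by parts (boundary term plus one more integral), an antiderivative of (3*t + 4) cos(5*t/2) is 6*t*sin(5*t/2)/5 + 8*sin(5*t/2)/5 + 12*cos(5*t/2)/25; evaluating from 0 to 2*pi: ∫_{0}^{2*pi} (3*t + 4) cos(5*t/2) dt = (-12/25) - (12/25) = -24/25.
Hence a_5 = (1/pi)·(-24/25) = -24/(25*pi).

-24/(25*pi)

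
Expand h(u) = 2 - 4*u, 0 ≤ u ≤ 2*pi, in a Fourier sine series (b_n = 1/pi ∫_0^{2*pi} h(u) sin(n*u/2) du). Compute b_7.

b_7 = 1/pi ∫_0^{2*pi} (2 - 4*u) sin(7*u/2) du.
Integrating by parts (boundary term plus one more integral), an antiderivative of (2 - 4*u) sin(7*u/2) is 8*u*cos(7*u/2)/7 - 16*sin(7*u/2)/49 - 4*cos(7*u/2)/7; evaluating from 0 to 2*pi: ∫_{0}^{2*pi} (2 - 4*u) sin(7*u/2) du = (4/7 - 16*pi/7) - (-4/7) = 8/7 - 16*pi/7.
Hence b_7 = (1/pi)·(8/7 - 16*pi/7) = 8*(1 - 2*pi)/(7*pi).

8*(1 - 2*pi)/(7*pi)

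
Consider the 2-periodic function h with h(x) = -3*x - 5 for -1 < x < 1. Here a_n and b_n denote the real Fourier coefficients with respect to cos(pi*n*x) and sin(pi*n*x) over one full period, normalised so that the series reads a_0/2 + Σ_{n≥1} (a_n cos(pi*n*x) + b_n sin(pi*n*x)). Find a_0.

-10

a_0 = ∫_{-1}^{1} h(x) dx = -10.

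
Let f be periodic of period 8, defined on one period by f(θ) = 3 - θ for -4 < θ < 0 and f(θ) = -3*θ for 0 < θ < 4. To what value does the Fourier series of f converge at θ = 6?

5

θ = 6 differs from θ = -2 by 1 full period(s), and the series is 8-periodic.
f is continuous at θ = -2 with value 5, so the series converges to 5 there.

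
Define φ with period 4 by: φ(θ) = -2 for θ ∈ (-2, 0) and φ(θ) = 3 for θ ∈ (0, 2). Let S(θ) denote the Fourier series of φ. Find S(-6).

1/2

θ = -6 differs from θ = 2 by -2 full period(s), and the series is 4-periodic.
At θ = 2 the one-sided limits are φ(2^-) = 3 and φ(2^+) = -2.
By Dirichlet's theorem the series converges to their average, [(3) + (-2)]/2 = 1/2.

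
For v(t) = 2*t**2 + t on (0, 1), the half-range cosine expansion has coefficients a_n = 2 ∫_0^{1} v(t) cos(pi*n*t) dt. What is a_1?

a_1 = 2 ∫_0^{1} (2*t**2 + t) cos(pi*t) dt.
Integrating by parts twice (tabular method), an antiderivative of (2*t**2 + t) cos(pi*t) is 2*t**2*sin(pi*t)/pi + t*sin(pi*t)/pi + 4*t*cos(pi*t)/pi**2 - 4*sin(pi*t)/pi**3 + cos(pi*t)/pi**2; evaluating from 0 to 1: ∫_{0}^{1} (2*t**2 + t) cos(pi*t) dt = (-5/pi**2) - (pi**(-2)) = -6/pi**2.
Hence a_1 = 2·(-6/pi**2) = -12/pi**2.

-12/pi**2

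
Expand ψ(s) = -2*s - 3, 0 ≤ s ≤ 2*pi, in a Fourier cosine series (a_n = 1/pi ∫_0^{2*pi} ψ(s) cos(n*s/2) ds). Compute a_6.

0

a_6 = 1/pi ∫_0^{2*pi} (-2*s - 3) cos(3*s) ds.
Integrating by parts (boundary term plus one more integral), an antiderivative of (-2*s - 3) cos(3*s) is -2*s*sin(3*s)/3 - sin(3*s) - 2*cos(3*s)/9; evaluating from 0 to 2*pi: ∫_{0}^{2*pi} (-2*s - 3) cos(3*s) ds = (-2/9) - (-2/9) = 0.
Hence a_6 = (1/pi)·(0) = 0.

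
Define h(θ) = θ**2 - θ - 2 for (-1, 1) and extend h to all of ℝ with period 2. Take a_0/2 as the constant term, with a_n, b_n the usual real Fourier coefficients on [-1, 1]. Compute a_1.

-4/pi**2

a_1 = ∫_{-1}^{1} h(θ) cos(pi*θ) dθ.
Integrating by parts twice (tabular method), an antiderivative of (θ**2 - θ - 2) cos(pi*θ) is θ**2*sin(pi*θ)/pi - θ*sin(pi*θ)/pi + 2*θ*cos(pi*θ)/pi**2 - 2*sin(pi*θ)/pi - 2*sin(pi*θ)/pi**3 - cos(pi*θ)/pi**2; evaluating from -1 to 1: ∫_{-1}^{1} (θ**2 - θ - 2) cos(pi*θ) dθ = (-1/pi**2) - (3/pi**2) = -4/pi**2.
Hence a_1 = -4/pi**2.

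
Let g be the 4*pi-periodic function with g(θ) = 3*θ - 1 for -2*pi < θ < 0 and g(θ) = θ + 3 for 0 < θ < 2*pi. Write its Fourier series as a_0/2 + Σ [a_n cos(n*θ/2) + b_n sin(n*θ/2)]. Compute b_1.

b_1 = (1/(2*pi)) ∫_{-2*pi}^{2*pi} g(θ) sin(θ/2) dθ.
Split the integral at the breakpoints.
Integrating by parts (boundary term plus one more integral), an antiderivative of (3*θ - 1) sin(θ/2) is -6*θ*cos(θ/2) + 12*sin(θ/2) + 2*cos(θ/2); evaluating from -2*pi to 0: ∫_{-2*pi}^{0} (3*θ - 1) sin(θ/2) dθ = (2) - (-12*pi - 2) = 4 + 12*pi.
Integrating by parts (boundary term plus one more integral), an antiderivative of (θ + 3) sin(θ/2) is -2*θ*cos(θ/2) + 4*sin(θ/2) - 6*cos(θ/2); evaluating from 0 to 2*pi: ∫_{0}^{2*pi} (θ + 3) sin(θ/2) dθ = (6 + 4*pi) - (-6) = 12 + 4*pi.
Summing the pieces and multiplying by (1/(2*pi)) gives b_1 = 8/pi + 8.

8/pi + 8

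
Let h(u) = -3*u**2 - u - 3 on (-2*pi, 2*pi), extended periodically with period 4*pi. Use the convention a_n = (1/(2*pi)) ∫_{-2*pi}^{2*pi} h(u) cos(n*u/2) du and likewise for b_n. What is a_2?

a_2 = (1/(2*pi)) ∫_{-2*pi}^{2*pi} h(u) cos(u) du.
Integrating by parts twice (tabular method), an antiderivative of (-3*u**2 - u - 3) cos(u) is -3*u**2*sin(u) - u*sin(u) - 6*u*cos(u) + 3*sin(u) - cos(u); evaluating from -2*pi to 2*pi: ∫_{-2*pi}^{2*pi} (-3*u**2 - u - 3) cos(u) du = (-12*pi - 1) - (-1 + 12*pi) = -24*pi.
Hence a_2 = (1/(2*pi))·(-24*pi) = -12.

-12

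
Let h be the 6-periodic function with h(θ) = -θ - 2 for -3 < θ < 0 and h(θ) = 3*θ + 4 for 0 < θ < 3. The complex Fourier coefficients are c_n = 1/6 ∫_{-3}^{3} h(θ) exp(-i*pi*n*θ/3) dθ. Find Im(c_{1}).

Since h is real-valued, Im(c_{1}) = -1/6 ∫_{-3}^{3} h(θ) sin(pi*θ/3) dθ = -b_{1}/2.
Split the integral at the breakpoints.
Integrating by parts (boundary term plus one more integral), an antiderivative of (-θ - 2) sin(pi*θ/3) is 3*θ*cos(pi*θ/3)/pi - 9*sin(pi*θ/3)/pi**2 + 6*cos(pi*θ/3)/pi; evaluating from -3 to 0: ∫_{-3}^{0} (-θ - 2) sin(pi*θ/3) dθ = (6/pi) - (3/pi) = 3/pi.
Integrating by parts (boundary term plus one more integral), an antiderivative of (3*θ + 4) sin(pi*θ/3) is -9*θ*cos(pi*θ/3)/pi + 27*sin(pi*θ/3)/pi**2 - 12*cos(pi*θ/3)/pi; evaluating from 0 to 3: ∫_{0}^{3} (3*θ + 4) sin(pi*θ/3) dθ = (39/pi) - (-12/pi) = 51/pi.
So ∫_{-3}^{3} h(θ) sin(pi*θ/3) dθ = 54/pi.
Hence Im(c_{1}) = (-1/6)·(54/pi) = -9/pi.

-9/pi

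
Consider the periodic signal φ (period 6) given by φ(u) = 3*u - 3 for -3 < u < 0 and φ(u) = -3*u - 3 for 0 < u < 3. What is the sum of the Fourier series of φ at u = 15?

u = 15 differs from u = 3 by 2 full period(s), and the series is 6-periodic.
φ is continuous at u = 3 with value -12, so the series converges to -12 there.

-12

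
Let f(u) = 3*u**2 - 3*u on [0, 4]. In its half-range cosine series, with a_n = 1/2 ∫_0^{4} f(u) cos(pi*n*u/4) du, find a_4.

12/pi**2

a_4 = 1/2 ∫_0^{4} (3*u**2 - 3*u) cos(pi*u) du.
Integrating by parts twice (tabular method), an antiderivative of (3*u**2 - 3*u) cos(pi*u) is 3*u**2*sin(pi*u)/pi - 3*u*sin(pi*u)/pi + 6*u*cos(pi*u)/pi**2 - 6*sin(pi*u)/pi**3 - 3*cos(pi*u)/pi**2; evaluating from 0 to 4: ∫_{0}^{4} (3*u**2 - 3*u) cos(pi*u) du = (21/pi**2) - (-3/pi**2) = 24/pi**2.
Hence a_4 = (1/2)·(24/pi**2) = 12/pi**2.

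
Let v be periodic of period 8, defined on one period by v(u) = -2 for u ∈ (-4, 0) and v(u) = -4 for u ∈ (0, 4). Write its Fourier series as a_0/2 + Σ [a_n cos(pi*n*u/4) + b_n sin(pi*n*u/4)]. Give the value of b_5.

-4/(5*pi)

b_5 = 1/4 ∫_{-4}^{4} v(u) sin(5*pi*u/4) du.
Split the integral at the breakpoints.
Directly, an antiderivative of (-2) sin(5*pi*u/4) is 8*cos(5*pi*u/4)/(5*pi); evaluating from -4 to 0: ∫_{-4}^{0} (-2) sin(5*pi*u/4) du = (8/(5*pi)) - (-8/(5*pi)) = 16/(5*pi).
Directly, an antiderivative of (-4) sin(5*pi*u/4) is 16*cos(5*pi*u/4)/(5*pi); evaluating from 0 to 4: ∫_{0}^{4} (-4) sin(5*pi*u/4) du = (-16/(5*pi)) - (16/(5*pi)) = -32/(5*pi).
Summing the pieces and multiplying by (1/4) gives b_5 = -4/(5*pi).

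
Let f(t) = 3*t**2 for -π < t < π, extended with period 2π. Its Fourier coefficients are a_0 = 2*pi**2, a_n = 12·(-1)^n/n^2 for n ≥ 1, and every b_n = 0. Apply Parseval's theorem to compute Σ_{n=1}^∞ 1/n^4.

pi**4/90

Parseval: a_0^2/2 + Σ a_n^2 = (1/π) ∫_{-π}^{π} f(t)^2 dt = 18*pi**4/5.
Subtract a_0^2/2 = 2*pi**4: Σ a_n^2 = 8*pi**4/5.
Since a_n^2 = 144/n^4, Σ 1/n^4 = pi**4/90.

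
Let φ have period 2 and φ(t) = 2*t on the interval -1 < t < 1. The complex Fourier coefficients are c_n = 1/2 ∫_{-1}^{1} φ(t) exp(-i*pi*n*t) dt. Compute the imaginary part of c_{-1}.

Since φ is real-valued, Im(c_{-1}) = -1/2 ∫_{-1}^{1} φ(t) sin(-pi*t) dt = b_{1}/2.
φ is odd and sin(-pi*t) is odd, so the integrand is even: ∫_{-1}^{1} φ(t) sin(-pi*t) dt = 2∫_0^{1} φ(t) sin(-pi*t) dt.
Integrating by parts (boundary term plus one more integral), an antiderivative of (2*t) sin(-pi*t) is 2*t*cos(pi*t)/pi - 2*sin(pi*t)/pi**2; evaluating from 0 to 1: ∫_{0}^{1} (2*t) sin(-pi*t) dt = (-2/pi) - (0) = -2/pi.
So ∫_{-1}^{1} φ(t) sin(-pi*t) dt = -4/pi.
Hence Im(c_{-1}) = (-1/2)·(-4/pi) = 2/pi.

2/pi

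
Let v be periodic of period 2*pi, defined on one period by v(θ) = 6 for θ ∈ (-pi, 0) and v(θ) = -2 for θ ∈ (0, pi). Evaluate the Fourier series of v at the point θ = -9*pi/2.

θ = -9*pi/2 differs from θ = -pi/2 by -2 full period(s), and the series is 2*pi-periodic.
v is continuous at θ = -pi/2 with value 6, so the series converges to 6 there.

6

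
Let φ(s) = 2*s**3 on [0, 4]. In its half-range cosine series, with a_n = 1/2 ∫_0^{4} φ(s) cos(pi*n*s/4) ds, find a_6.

a_6 = 1/2 ∫_0^{4} (2*s**3) cos(3*pi*s/2) ds.
Integrating by parts three times (tabular method), an antiderivative of (2*s**3) cos(3*pi*s/2) is 4*s**3*sin(3*pi*s/2)/(3*pi) + 8*s**2*cos(3*pi*s/2)/(3*pi**2) - 32*s*sin(3*pi*s/2)/(9*pi**3) - 64*cos(3*pi*s/2)/(27*pi**4); evaluating from 0 to 4: ∫_{0}^{4} (2*s**3) cos(3*pi*s/2) ds = (64*(-1 + 18*pi**2)/(27*pi**4)) - (-64/(27*pi**4)) = 128/(3*pi**2).
Hence a_6 = (1/2)·(128/(3*pi**2)) = 64/(3*pi**2).

64/(3*pi**2)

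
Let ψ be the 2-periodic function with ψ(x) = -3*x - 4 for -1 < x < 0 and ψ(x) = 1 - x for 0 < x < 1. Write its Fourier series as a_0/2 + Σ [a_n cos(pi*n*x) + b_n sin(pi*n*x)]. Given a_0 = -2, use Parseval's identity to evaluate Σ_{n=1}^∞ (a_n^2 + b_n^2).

16/3

Parseval: a_0^2/2 + Σ_{n≥1} (a_n^2+b_n^2) = ∫_{-1}^{1} ψ(x)^2 dx = 22/3.
Subtract a_0^2/2 = 2: Σ (a_n^2+b_n^2) = 16/3.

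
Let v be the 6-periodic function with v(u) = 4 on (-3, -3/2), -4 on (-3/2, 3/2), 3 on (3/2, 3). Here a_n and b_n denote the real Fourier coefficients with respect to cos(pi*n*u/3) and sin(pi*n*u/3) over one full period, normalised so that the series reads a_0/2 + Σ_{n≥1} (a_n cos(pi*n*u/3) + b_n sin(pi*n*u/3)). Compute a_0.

-1/2

a_0 = 1/3 ∫_{-3}^{3} v(u) du = 1/3 · (-3/2) = -1/2.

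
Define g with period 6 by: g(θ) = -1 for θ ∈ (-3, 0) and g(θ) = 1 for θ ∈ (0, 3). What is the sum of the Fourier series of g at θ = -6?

θ = -6 differs from θ = 0 by -1 full period(s), and the series is 6-periodic.
At θ = 0 the one-sided limits are g(0^-) = -1 and g(0^+) = 1.
By Dirichlet's theorem the series converges to their average, [(-1) + (1)]/2 = 0.

0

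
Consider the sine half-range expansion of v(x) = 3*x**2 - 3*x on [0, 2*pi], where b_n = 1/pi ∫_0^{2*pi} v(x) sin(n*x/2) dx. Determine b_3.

-4 - 32/(9*pi) + 8*pi

b_3 = 1/pi ∫_0^{2*pi} (3*x**2 - 3*x) sin(3*x/2) dx.
Integrating by parts twice (tabular method), an antiderivative of (3*x**2 - 3*x) sin(3*x/2) is -2*x**2*cos(3*x/2) + 8*x*sin(3*x/2)/3 + 2*x*cos(3*x/2) - 4*sin(3*x/2)/3 + 16*cos(3*x/2)/9; evaluating from 0 to 2*pi: ∫_{0}^{2*pi} (3*x**2 - 3*x) sin(3*x/2) dx = (-4*pi - 16/9 + 8*pi**2) - (16/9) = -4*pi - 32/9 + 8*pi**2.
Hence b_3 = (1/pi)·(-4*pi - 32/9 + 8*pi**2) = -4 - 32/(9*pi) + 8*pi.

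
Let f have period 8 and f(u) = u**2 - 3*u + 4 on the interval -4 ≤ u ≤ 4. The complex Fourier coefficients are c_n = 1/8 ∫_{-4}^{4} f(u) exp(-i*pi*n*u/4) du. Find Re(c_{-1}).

Since f is real-valued, Re(c_{-1}) = 1/8 ∫_{-4}^{4} f(u) cos(-pi*u/4) du = a_{1}/2.
Integrating by parts twice (tabular method), an antiderivative of (u**2 - 3*u + 4) cos(-pi*u/4) is 4*u**2*sin(pi*u/4)/pi - 12*u*sin(pi*u/4)/pi + 32*u*cos(pi*u/4)/pi**2 - 128*sin(pi*u/4)/pi**3 + 16*sin(pi*u/4)/pi - 48*cos(pi*u/4)/pi**2; evaluating from -4 to 4: ∫_{-4}^{4} (u**2 - 3*u + 4) cos(-pi*u/4) du = (-80/pi**2) - (176/pi**2) = -256/pi**2.
Hence Re(c_{-1}) = (1/8)·(-256/pi**2) = -32/pi**2.

-32/pi**2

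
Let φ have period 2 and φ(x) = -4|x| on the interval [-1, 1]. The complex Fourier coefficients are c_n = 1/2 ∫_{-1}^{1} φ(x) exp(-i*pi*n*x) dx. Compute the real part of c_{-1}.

Since φ is real-valued, Re(c_{-1}) = 1/2 ∫_{-1}^{1} φ(x) cos(-pi*x) dx = a_{1}/2.
φ is even and cos(-pi*x) is even, so the integrand is even: ∫_{-1}^{1} φ(x) cos(-pi*x) dx = 2∫_0^{1} φ(x) cos(-pi*x) dx.
Integrating by parts (boundary term plus one more integral), an antiderivative of (-4*x) cos(-pi*x) is -4*x*sin(pi*x)/pi - 4*cos(pi*x)/pi**2; evaluating from 0 to 1: ∫_{0}^{1} (-4*x) cos(-pi*x) dx = (4/pi**2) - (-4/pi**2) = 8/pi**2.
So ∫_{-1}^{1} φ(x) cos(-pi*x) dx = 16/pi**2.
Hence Re(c_{-1}) = (1/2)·(16/pi**2) = 8/pi**2.

8/pi**2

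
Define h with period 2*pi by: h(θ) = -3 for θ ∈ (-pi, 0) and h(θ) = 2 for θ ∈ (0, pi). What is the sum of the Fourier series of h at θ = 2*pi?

θ = 2*pi differs from θ = 0 by 1 full period(s), and the series is 2*pi-periodic.
At θ = 0 the one-sided limits are h(0^-) = -3 and h(0^+) = 2.
By Dirichlet's theorem the series converges to their average, [(-3) + (2)]/2 = -1/2.

-1/2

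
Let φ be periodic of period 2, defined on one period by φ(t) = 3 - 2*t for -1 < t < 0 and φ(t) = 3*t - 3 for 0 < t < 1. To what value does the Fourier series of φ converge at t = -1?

5/2

At t = -1 the one-sided limits are φ(-1^-) = 0 and φ(-1^+) = 5.
By Dirichlet's theorem the series converges to their average, [(0) + (5)]/2 = 5/2.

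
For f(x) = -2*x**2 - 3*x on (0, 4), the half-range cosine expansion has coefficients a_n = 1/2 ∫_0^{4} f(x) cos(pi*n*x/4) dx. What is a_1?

a_1 = 1/2 ∫_0^{4} (-2*x**2 - 3*x) cos(pi*x/4) dx.
Integrating by parts twice (tabular method), an antiderivative of (-2*x**2 - 3*x) cos(pi*x/4) is -8*x**2*sin(pi*x/4)/pi - 12*x*sin(pi*x/4)/pi - 64*x*cos(pi*x/4)/pi**2 + 256*sin(pi*x/4)/pi**3 - 48*cos(pi*x/4)/pi**2; evaluating from 0 to 4: ∫_{0}^{4} (-2*x**2 - 3*x) cos(pi*x/4) dx = (304/pi**2) - (-48/pi**2) = 352/pi**2.
Hence a_1 = (1/2)·(352/pi**2) = 176/pi**2.

176/pi**2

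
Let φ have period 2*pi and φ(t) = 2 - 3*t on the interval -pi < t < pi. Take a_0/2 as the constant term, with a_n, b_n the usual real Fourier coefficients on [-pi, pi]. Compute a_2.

a_2 = 1/pi ∫_{-pi}^{pi} φ(t) cos(2*t) dt.
Integrating by parts (boundary term plus one more integral), an antiderivative of (2 - 3*t) cos(2*t) is -3*t*sin(2*t)/2 + sin(2*t) - 3*cos(2*t)/4; evaluating from -pi to pi: ∫_{-pi}^{pi} (2 - 3*t) cos(2*t) dt = (-3/4) - (-3/4) = 0.
Hence a_2 = (1/pi)·(0) = 0.

0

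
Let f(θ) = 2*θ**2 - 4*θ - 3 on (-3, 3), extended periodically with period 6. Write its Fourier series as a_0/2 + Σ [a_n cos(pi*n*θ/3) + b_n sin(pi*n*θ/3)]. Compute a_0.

6

a_0 = 1/3 ∫_{-3}^{3} f(θ) dθ = 1/3 · (18) = 6.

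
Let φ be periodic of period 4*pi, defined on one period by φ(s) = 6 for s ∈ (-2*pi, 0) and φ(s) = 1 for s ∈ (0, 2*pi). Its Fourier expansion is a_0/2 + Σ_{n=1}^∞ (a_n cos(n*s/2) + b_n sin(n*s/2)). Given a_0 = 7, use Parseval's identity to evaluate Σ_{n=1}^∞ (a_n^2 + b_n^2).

Parseval: a_0^2/2 + Σ_{n≥1} (a_n^2+b_n^2) = (1/(2*pi)) ∫_{-2*pi}^{2*pi} φ(s)^2 ds = 37.
Subtract a_0^2/2 = 49/2: Σ (a_n^2+b_n^2) = 25/2.

25/2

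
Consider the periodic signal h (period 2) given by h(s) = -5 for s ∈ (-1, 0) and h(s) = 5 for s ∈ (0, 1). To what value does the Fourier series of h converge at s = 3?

0

s = 3 differs from s = 1 by 1 full period(s), and the series is 2-periodic.
At s = 1 the one-sided limits are h(1^-) = 5 and h(1^+) = -5.
By Dirichlet's theorem the series converges to their average, [(5) + (-5)]/2 = 0.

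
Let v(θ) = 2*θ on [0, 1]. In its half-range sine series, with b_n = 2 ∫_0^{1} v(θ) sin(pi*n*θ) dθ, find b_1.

b_1 = 2 ∫_0^{1} (2*θ) sin(pi*θ) dθ.
Integrating by parts (boundary term plus one more integral), an antiderivative of (2*θ) sin(pi*θ) is -2*θ*cos(pi*θ)/pi + 2*sin(pi*θ)/pi**2; evaluating from 0 to 1: ∫_{0}^{1} (2*θ) sin(pi*θ) dθ = (2/pi) - (0) = 2/pi.
Hence b_1 = 2·(2/pi) = 4/pi.

4/pi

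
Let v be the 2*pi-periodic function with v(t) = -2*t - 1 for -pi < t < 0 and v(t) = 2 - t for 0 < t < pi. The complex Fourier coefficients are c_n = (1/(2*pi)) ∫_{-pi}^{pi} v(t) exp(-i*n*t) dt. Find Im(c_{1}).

Since v is real-valued, Im(c_{1}) = -(1/(2*pi)) ∫_{-pi}^{pi} v(t) sin(t) dt = -b_{1}/2.
Split the integral at the breakpoints.
Integrating by parts (boundary term plus one more integral), an antiderivative of (-2*t - 1) sin(t) is 2*t*cos(t) - 2*sin(t) + cos(t); evaluating from -pi to 0: ∫_{-pi}^{0} (-2*t - 1) sin(t) dt = (1) - (-1 + 2*pi) = 2 - 2*pi.
Integrating by parts (boundary term plus one more integral), an antiderivative of (2 - t) sin(t) is t*cos(t) - sin(t) - 2*cos(t); evaluating from 0 to pi: ∫_{0}^{pi} (2 - t) sin(t) dt = (2 - pi) - (-2) = 4 - pi.
So ∫_{-pi}^{pi} v(t) sin(t) dt = 6 - 3*pi.
Hence Im(c_{1}) = (-1/(2*pi))·(6 - 3*pi) = 3/2 - 3/pi.

3/2 - 3/pi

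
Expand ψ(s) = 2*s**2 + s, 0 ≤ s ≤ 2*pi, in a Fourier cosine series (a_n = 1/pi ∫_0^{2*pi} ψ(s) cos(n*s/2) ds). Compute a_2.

8

a_2 = 1/pi ∫_0^{2*pi} (2*s**2 + s) cos(s) ds.
Integrating by parts twice (tabular method), an antiderivative of (2*s**2 + s) cos(s) is 2*s**2*sin(s) + s*sin(s) + 4*s*cos(s) - 4*sin(s) + cos(s); evaluating from 0 to 2*pi: ∫_{0}^{2*pi} (2*s**2 + s) cos(s) ds = (1 + 8*pi) - (1) = 8*pi.
Hence a_2 = (1/pi)·(8*pi) = 8.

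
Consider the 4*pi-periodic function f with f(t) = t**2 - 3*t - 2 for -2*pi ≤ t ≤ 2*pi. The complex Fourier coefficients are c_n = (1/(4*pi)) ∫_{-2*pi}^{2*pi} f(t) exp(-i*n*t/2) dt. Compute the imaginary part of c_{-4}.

Since f is real-valued, Im(c_{-4}) = -(1/(4*pi)) ∫_{-2*pi}^{2*pi} f(t) sin(-2*t) dt = b_{4}/2.
Integrating by parts twice (tabular method), an antiderivative of (t**2 - 3*t - 2) sin(-2*t) is t**2*cos(2*t)/2 - t*sin(2*t)/2 - 3*t*cos(2*t)/2 + 3*sin(2*t)/4 - 5*cos(2*t)/4; evaluating from -2*pi to 2*pi: ∫_{-2*pi}^{2*pi} (t**2 - 3*t - 2) sin(-2*t) dt = (-3*pi - 5/4 + 2*pi**2) - (-5/4 + 3*pi + 2*pi**2) = -6*pi.
Hence Im(c_{-4}) = (-1/(4*pi))·(-6*pi) = 3/2.

3/2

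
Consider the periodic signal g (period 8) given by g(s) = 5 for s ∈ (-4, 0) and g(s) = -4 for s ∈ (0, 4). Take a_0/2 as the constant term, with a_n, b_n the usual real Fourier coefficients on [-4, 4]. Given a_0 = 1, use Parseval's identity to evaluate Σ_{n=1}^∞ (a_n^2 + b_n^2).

Parseval: a_0^2/2 + Σ_{n≥1} (a_n^2+b_n^2) = 1/4 ∫_{-4}^{4} g(s)^2 ds = 41.
Subtract a_0^2/2 = 1/2: Σ (a_n^2+b_n^2) = 81/2.

81/2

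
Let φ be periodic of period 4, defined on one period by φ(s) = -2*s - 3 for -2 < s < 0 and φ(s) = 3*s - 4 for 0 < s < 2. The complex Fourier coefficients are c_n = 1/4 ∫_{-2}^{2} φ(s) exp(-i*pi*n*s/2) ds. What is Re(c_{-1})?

-10/pi**2

Since φ is real-valued, Re(c_{-1}) = 1/4 ∫_{-2}^{2} φ(s) cos(-pi*s/2) ds = a_{1}/2.
Split the integral at the breakpoints.
Integrating by parts (boundary term plus one more integral), an antiderivative of (-2*s - 3) cos(-pi*s/2) is -4*s*sin(pi*s/2)/pi - 6*sin(pi*s/2)/pi - 8*cos(pi*s/2)/pi**2; evaluating from -2 to 0: ∫_{-2}^{0} (-2*s - 3) cos(-pi*s/2) ds = (-8/pi**2) - (8/pi**2) = -16/pi**2.
Integrating by parts (boundary term plus one more integral), an antiderivative of (3*s - 4) cos(-pi*s/2) is 6*s*sin(pi*s/2)/pi - 8*sin(pi*s/2)/pi + 12*cos(pi*s/2)/pi**2; evaluating from 0 to 2: ∫_{0}^{2} (3*s - 4) cos(-pi*s/2) ds = (-12/pi**2) - (12/pi**2) = -24/pi**2.
So ∫_{-2}^{2} φ(s) cos(-pi*s/2) ds = -40/pi**2.
Hence Re(c_{-1}) = (1/4)·(-40/pi**2) = -10/pi**2.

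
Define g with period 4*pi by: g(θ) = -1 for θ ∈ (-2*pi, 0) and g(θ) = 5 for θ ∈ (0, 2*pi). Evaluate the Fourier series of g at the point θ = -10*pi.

θ = -10*pi differs from θ = -2*pi by -2 full period(s), and the series is 4*pi-periodic.
At θ = -2*pi the one-sided limits are g(-2*pi^-) = 5 and g(-2*pi^+) = -1.
By Dirichlet's theorem the series converges to their average, [(5) + (-1)]/2 = 2.

2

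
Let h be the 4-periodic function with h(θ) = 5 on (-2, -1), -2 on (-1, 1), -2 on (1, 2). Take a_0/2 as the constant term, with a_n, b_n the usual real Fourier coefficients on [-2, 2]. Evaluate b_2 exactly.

7/pi

b_2 = 1/2 ∫_{-2}^{2} h(θ) sin(pi*θ) dθ.
Split the integral at the breakpoints.
Directly, an antiderivative of (5) sin(pi*θ) is -5*cos(pi*θ)/pi; evaluating from -2 to -1: ∫_{-2}^{-1} (5) sin(pi*θ) dθ = (5/pi) - (-5/pi) = 10/pi.
Directly, an antiderivative of (-2) sin(pi*θ) is 2*cos(pi*θ)/pi; evaluating from -1 to 1: ∫_{-1}^{1} (-2) sin(pi*θ) dθ = (-2/pi) - (-2/pi) = 0.
Directly, an antiderivative of (-2) sin(pi*θ) is 2*cos(pi*θ)/pi; evaluating from 1 to 2: ∫_{1}^{2} (-2) sin(pi*θ) dθ = (2/pi) - (-2/pi) = 4/pi.
Summing the pieces and multiplying by (1/2) gives b_2 = 7/pi.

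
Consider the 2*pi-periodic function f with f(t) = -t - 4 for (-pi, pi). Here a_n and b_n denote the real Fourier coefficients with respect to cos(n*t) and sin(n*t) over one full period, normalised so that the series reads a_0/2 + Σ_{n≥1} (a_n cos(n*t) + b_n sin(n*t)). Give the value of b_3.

-2/3

b_3 = 1/pi ∫_{-pi}^{pi} f(t) sin(3*t) dt.
Integrating by parts (boundary term plus one more integral), an antiderivative of (-t - 4) sin(3*t) is t*cos(3*t)/3 - sin(3*t)/9 + 4*cos(3*t)/3; evaluating from -pi to pi: ∫_{-pi}^{pi} (-t - 4) sin(3*t) dt = (-4/3 - pi/3) - (-4/3 + pi/3) = -2*pi/3.
Hence b_3 = (1/pi)·(-2*pi/3) = -2/3.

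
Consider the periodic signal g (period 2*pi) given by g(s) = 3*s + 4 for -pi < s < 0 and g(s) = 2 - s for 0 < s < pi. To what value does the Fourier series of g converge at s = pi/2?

2 - pi/2

g is continuous at s = pi/2 with value 2 - pi/2, so the series converges to 2 - pi/2 there.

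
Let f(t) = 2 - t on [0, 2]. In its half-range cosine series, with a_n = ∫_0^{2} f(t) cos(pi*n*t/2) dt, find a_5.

8/(25*pi**2)

a_5 = ∫_0^{2} (2 - t) cos(5*pi*t/2) dt.
Integrating by parts (boundary term plus one more integral), an antiderivative of (2 - t) cos(5*pi*t/2) is -2*t*sin(5*pi*t/2)/(5*pi) + 4*sin(5*pi*t/2)/(5*pi) - 4*cos(5*pi*t/2)/(25*pi**2); evaluating from 0 to 2: ∫_{0}^{2} (2 - t) cos(5*pi*t/2) dt = (4/(25*pi**2)) - (-4/(25*pi**2)) = 8/(25*pi**2).
Hence a_5 = 8/(25*pi**2).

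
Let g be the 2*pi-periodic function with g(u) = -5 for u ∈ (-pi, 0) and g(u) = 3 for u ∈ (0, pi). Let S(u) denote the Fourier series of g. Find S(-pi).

-1

u = -pi differs from u = pi by -1 full period(s), and the series is 2*pi-periodic.
At u = pi the one-sided limits are g(pi^-) = 3 and g(pi^+) = -5.
By Dirichlet's theorem the series converges to their average, [(3) + (-5)]/2 = -1.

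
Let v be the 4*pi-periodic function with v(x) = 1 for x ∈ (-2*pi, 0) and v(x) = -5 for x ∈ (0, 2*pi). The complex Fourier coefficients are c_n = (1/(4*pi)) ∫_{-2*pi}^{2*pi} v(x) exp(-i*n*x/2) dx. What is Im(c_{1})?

6/pi

Since v is real-valued, Im(c_{1}) = -(1/(4*pi)) ∫_{-2*pi}^{2*pi} v(x) sin(x/2) dx = -b_{1}/2.
Split the integral at the breakpoints.
Directly, an antiderivative of (1) sin(x/2) is -2*cos(x/2); evaluating from -2*pi to 0: ∫_{-2*pi}^{0} (1) sin(x/2) dx = (-2) - (2) = -4.
Directly, an antiderivative of (-5) sin(x/2) is 10*cos(x/2); evaluating from 0 to 2*pi: ∫_{0}^{2*pi} (-5) sin(x/2) dx = (-10) - (10) = -20.
So ∫_{-2*pi}^{2*pi} v(x) sin(x/2) dx = -24.
Hence Im(c_{1}) = (-1/(4*pi))·(-24) = 6/pi.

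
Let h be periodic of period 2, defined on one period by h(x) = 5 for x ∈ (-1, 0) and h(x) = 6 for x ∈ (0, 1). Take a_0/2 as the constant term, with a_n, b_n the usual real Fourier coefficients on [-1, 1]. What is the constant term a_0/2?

11/2

a_0 = ∫_{-1}^{1} h(x) dx = 11.
So the constant term a_0/2 = 11/2.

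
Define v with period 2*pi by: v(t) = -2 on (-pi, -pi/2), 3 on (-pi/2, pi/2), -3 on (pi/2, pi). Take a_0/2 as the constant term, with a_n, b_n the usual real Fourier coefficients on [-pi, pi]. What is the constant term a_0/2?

a_0 = 1/pi ∫_{-pi}^{pi} v(t) dt = 1/pi · (pi/2) = 1/2.
So the constant term a_0/2 = 1/4.

1/4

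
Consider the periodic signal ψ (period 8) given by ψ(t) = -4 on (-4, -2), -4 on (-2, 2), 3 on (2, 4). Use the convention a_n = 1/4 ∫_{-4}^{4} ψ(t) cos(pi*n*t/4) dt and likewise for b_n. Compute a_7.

a_7 = 1/4 ∫_{-4}^{4} ψ(t) cos(7*pi*t/4) dt.
Split the integral at the breakpoints.
Directly, an antiderivative of (-4) cos(7*pi*t/4) is -16*sin(7*pi*t/4)/(7*pi); evaluating from -4 to -2: ∫_{-4}^{-2} (-4) cos(7*pi*t/4) dt = (-16/(7*pi)) - (0) = -16/(7*pi).
Directly, an antiderivative of (-4) cos(7*pi*t/4) is -16*sin(7*pi*t/4)/(7*pi); evaluating from -2 to 2: ∫_{-2}^{2} (-4) cos(7*pi*t/4) dt = (16/(7*pi)) - (-16/(7*pi)) = 32/(7*pi).
Directly, an antiderivative of (3) cos(7*pi*t/4) is 12*sin(7*pi*t/4)/(7*pi); evaluating from 2 to 4: ∫_{2}^{4} (3) cos(7*pi*t/4) dt = (0) - (-12/(7*pi)) = 12/(7*pi).
Summing the pieces and multiplying by (1/4) gives a_7 = 1/pi.

1/pi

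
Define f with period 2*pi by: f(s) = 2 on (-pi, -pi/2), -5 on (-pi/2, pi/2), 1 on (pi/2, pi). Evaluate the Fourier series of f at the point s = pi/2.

-2

At s = pi/2 the one-sided limits are f(pi/2^-) = -5 and f(pi/2^+) = 1.
By Dirichlet's theorem the series converges to their average, [(-5) + (1)]/2 = -2.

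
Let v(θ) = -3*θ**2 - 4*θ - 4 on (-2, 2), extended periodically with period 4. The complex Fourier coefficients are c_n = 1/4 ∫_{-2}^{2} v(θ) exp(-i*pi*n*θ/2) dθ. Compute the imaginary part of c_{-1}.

Since v is real-valued, Im(c_{-1}) = -1/4 ∫_{-2}^{2} v(θ) sin(-pi*θ/2) dθ = b_{1}/2.
Integrating by parts twice (tabular method), an antiderivative of (-3*θ**2 - 4*θ - 4) sin(-pi*θ/2) is -6*θ**2*cos(pi*θ/2)/pi + 24*θ*sin(pi*θ/2)/pi**2 - 8*θ*cos(pi*θ/2)/pi + 16*sin(pi*θ/2)/pi**2 - 8*cos(pi*θ/2)/pi + 48*cos(pi*θ/2)/pi**3; evaluating from -2 to 2: ∫_{-2}^{2} (-3*θ**2 - 4*θ - 4) sin(-pi*θ/2) dθ = (-48/pi**3 + 48/pi) - (-48/pi**3 + 16/pi) = 32/pi.
Hence Im(c_{-1}) = (-1/4)·(32/pi) = -8/pi.

-8/pi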